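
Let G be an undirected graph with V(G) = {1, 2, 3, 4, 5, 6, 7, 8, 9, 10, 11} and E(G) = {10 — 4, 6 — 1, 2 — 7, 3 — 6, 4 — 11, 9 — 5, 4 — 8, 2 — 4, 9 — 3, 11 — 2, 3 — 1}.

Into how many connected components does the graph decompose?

From 1: component {1, 3, 5, 6, 9}.
From 2: component {2, 4, 7, 8, 10, 11}.
That's 2 components.

2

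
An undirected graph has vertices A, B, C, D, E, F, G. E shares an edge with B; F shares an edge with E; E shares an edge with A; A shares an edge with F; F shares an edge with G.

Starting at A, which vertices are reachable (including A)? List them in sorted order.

A, B, E, F, G

Start at A.
Its neighbours: E, F.
Then their neighbours: B, G.
Nothing further is reachable.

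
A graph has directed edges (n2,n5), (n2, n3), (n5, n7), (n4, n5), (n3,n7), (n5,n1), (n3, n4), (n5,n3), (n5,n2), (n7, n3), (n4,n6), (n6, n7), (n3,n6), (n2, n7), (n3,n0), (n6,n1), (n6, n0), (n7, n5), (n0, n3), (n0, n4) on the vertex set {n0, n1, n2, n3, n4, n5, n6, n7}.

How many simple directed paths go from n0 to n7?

n0→n3→n4→n5→n2→n7
n0→n3→n4→n5→n7
n0→n3→n4→n6→n7
n0→n3→n6→n7
n0→n3→n7
n0→n4→n5→n2→n3→n6→n7
n0→n4→n5→n2→n3→n7
n0→n4→n5→n2→n7
n0→n4→n5→n3→n6→n7
n0→n4→n5→n3→n7
n0→n4→n5→n7
n0→n4→n6→n7

12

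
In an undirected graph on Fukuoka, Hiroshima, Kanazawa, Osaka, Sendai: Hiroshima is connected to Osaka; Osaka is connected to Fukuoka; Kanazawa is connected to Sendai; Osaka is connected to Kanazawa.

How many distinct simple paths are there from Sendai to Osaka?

1

Sendai–Kanazawa–Osaka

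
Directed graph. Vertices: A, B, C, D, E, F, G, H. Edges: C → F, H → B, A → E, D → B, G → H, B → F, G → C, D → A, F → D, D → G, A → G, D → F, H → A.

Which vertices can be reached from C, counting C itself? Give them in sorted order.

A, B, C, D, E, F, G, H

Start at C.
Its neighbours: F.
Then their neighbours: D.
Then next layer: A, B, G.
Then next layer: E, H.
Every vertex is now reached.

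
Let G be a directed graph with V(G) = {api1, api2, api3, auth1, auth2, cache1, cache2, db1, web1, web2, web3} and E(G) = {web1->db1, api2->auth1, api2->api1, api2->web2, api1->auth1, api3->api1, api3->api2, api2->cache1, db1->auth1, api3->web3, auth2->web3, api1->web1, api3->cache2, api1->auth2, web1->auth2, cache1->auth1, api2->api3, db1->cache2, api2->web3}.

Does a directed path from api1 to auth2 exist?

Explore from api1.
Distance 1: reach auth1, auth2, web1.
Found auth2.

Yes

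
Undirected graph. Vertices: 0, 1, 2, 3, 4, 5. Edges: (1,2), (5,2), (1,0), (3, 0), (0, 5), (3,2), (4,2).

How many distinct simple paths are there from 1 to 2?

1–0–3–2
1–0–5–2
1–2

3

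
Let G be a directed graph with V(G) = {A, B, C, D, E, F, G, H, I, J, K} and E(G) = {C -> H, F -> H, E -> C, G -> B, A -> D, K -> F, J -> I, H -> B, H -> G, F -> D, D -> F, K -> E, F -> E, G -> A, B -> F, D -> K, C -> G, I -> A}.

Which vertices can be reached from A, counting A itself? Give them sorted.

Start at A.
Its neighbours: D.
Then their neighbours: F, K.
Then next layer: E, H.
Then next layer: B, C, G.
Nothing further is reachable.

A, B, C, D, E, F, G, H, K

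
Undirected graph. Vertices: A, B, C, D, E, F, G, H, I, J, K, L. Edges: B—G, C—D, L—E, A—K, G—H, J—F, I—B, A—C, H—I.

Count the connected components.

From A: component {A, C, D, K}.
From B: component {B, G, H, I}.
From E: component {E, L}.
From F: component {F, J}.
That's 4 components.

4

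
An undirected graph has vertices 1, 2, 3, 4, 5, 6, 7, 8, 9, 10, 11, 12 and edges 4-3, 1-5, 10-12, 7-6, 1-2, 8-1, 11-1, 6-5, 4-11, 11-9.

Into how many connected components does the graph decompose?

2

From 1: component {1, 2, 3, 4, 5, 6, 7, 8, 9, 11}.
From 10: component {10, 12}.
That's 2 components.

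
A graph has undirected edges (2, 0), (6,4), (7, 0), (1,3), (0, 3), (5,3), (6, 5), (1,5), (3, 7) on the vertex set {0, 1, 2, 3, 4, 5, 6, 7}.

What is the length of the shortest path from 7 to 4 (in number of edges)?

Distance 0: 7.
Distance 1: 0, 3.
Distance 2: 1, 2, 5.
Distance 3: 6.
Distance 4: 4 — contains 4.

4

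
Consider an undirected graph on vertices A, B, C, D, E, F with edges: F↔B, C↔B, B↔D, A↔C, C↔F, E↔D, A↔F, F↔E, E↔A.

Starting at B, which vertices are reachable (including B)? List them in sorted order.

Start at B.
Its neighbours: C, D, F.
Then their neighbours: A, E.
Every vertex is now reached.

A, B, C, D, E, F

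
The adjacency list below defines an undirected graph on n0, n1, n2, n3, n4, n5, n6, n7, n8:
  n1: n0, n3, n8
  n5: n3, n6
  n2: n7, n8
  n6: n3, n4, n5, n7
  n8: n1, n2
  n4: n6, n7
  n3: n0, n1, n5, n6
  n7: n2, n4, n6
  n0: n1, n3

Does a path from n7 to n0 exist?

Yes

Explore from n7.
Distance 1: reach n2, n4, n6.
Distance 2: reach n3, n5, n8.
Distance 3: reach n0, n1.
Found n0.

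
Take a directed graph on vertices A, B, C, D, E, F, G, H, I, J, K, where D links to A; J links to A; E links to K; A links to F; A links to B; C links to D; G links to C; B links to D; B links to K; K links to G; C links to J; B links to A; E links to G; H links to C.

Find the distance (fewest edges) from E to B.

Distance 0: E.
Distance 1: G, K.
Distance 2: C.
Distance 3: D, J.
Distance 4: A.
Distance 5: B, F — contains B.

5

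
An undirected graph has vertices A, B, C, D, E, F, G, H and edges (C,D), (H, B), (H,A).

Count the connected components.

5

From A: component {A, B, H}.
From C: component {C, D}.
From E: component {E}.
From F: component {F}.
From G: component {G}.
That's 5 components.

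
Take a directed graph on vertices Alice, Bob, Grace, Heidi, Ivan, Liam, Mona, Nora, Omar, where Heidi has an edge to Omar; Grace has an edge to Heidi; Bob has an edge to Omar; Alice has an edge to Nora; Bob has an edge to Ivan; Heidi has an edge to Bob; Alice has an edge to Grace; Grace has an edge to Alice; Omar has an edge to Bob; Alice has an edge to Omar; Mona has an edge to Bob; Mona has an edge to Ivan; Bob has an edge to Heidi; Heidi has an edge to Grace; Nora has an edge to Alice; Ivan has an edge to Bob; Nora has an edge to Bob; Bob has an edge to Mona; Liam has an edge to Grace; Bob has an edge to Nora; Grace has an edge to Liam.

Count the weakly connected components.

From Alice: component {Alice, Bob, Grace, Heidi, Ivan, Liam, Mona, Nora, Omar}.
That's 1 component.

1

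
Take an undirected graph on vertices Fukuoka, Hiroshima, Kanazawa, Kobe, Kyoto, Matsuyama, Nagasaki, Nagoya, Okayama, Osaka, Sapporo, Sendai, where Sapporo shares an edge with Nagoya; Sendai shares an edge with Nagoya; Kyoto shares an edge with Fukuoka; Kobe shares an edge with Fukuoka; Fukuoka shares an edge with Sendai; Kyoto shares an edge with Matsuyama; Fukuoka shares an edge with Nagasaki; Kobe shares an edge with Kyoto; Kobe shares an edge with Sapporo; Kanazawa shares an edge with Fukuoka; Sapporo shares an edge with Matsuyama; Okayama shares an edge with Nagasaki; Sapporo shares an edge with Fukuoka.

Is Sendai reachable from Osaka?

No

Osaka has no edges, so nothing is reachable from it.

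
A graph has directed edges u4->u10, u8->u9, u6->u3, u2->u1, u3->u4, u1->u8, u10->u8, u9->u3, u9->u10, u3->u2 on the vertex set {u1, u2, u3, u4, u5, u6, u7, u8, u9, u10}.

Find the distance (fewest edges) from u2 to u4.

Distance 0: u2.
Distance 1: u1.
Distance 2: u8.
Distance 3: u9.
Distance 4: u3, u10.
Distance 5: u4 — contains u4.

5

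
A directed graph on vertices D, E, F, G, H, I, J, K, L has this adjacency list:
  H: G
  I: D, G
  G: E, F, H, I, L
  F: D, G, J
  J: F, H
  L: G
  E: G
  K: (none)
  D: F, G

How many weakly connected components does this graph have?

From D: component {D, E, F, G, H, I, J, L}.
From K: component {K}.
That's 2 components.

2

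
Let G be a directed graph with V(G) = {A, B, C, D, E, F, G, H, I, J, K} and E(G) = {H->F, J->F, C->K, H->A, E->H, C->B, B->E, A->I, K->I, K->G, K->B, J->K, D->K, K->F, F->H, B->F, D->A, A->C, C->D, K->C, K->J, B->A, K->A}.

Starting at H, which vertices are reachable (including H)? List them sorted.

A, B, C, D, E, F, G, H, I, J, K

Start at H.
Its neighbours: A, F.
Then their neighbours: C, I.
Then next layer: B, D, K.
Then next layer: E, G, J.
Every vertex is now reached.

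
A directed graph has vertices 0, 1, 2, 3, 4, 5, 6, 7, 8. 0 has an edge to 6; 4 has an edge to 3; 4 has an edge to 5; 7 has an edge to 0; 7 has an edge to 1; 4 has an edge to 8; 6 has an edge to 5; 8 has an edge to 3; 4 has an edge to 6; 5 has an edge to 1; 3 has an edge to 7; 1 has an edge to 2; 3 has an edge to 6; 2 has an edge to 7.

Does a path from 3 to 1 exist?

Yes

Explore from 3.
Distance 1: reach 6, 7.
Distance 2: reach 0, 1, 5.
Found 1.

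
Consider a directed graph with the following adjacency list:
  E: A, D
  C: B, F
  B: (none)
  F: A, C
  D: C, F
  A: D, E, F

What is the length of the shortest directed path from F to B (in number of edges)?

2

Distance 0: F.
Distance 1: A, C.
Distance 2: B, D, E — contains B.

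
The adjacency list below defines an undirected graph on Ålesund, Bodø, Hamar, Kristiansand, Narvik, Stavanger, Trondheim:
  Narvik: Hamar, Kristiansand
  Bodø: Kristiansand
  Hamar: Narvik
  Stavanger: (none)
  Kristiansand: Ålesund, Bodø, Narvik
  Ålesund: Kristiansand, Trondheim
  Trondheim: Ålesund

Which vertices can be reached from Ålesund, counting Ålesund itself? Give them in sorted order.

Start at Ålesund.
Its neighbours: Kristiansand, Trondheim.
Then their neighbours: Bodø, Narvik.
Then next layer: Hamar.
Nothing further is reachable.

Ålesund, Bodø, Hamar, Kristiansand, Narvik, Trondheim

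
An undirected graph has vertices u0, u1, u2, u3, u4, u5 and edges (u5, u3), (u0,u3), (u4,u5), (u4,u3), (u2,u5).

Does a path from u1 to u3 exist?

No

u1 has no edges, so nothing is reachable from it.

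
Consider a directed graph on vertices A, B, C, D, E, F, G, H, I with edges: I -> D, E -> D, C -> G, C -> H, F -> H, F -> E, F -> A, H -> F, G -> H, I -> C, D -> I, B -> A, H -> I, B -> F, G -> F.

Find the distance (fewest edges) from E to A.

Distance 0: E.
Distance 1: D.
Distance 2: I.
Distance 3: C.
Distance 4: G, H.
Distance 5: F.
Distance 6: A — contains A.

6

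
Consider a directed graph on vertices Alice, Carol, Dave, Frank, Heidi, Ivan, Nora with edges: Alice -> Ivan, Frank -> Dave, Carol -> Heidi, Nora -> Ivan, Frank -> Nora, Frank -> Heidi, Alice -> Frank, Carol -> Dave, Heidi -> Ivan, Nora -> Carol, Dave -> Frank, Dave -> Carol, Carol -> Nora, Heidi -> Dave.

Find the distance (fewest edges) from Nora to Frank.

Distance 0: Nora.
Distance 1: Carol, Ivan.
Distance 2: Dave, Heidi.
Distance 3: Frank — contains Frank.

3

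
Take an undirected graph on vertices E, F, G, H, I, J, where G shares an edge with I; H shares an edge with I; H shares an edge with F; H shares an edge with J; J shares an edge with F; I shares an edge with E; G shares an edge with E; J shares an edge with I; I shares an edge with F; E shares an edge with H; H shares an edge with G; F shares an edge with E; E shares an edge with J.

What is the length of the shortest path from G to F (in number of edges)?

2

Distance 0: G.
Distance 1: E, H, I.
Distance 2: F, J — contains F.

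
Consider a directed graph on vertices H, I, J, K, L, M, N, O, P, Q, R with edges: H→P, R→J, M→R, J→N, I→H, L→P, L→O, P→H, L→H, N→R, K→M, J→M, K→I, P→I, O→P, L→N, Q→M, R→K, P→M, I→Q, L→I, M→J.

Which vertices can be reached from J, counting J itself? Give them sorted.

Start at J.
Its neighbours: M, N.
Then their neighbours: R.
Then next layer: K.
Then next layer: I.
Then next layer: H, Q.
Then next layer: P.
Nothing further is reachable.

H, I, J, K, M, N, P, Q, R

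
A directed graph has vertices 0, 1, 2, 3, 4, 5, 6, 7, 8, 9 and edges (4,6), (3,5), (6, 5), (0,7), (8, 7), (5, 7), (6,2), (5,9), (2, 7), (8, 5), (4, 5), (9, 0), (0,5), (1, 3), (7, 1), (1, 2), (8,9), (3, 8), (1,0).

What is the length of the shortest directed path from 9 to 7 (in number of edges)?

Distance 0: 9.
Distance 1: 0.
Distance 2: 5, 7 — contains 7.

2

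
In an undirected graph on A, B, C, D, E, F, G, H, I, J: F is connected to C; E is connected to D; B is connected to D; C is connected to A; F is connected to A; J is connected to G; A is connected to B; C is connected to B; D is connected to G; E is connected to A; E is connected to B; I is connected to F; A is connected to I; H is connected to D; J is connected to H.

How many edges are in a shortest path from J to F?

Distance 0: J.
Distance 1: G, H.
Distance 2: D.
Distance 3: B, E.
Distance 4: A, C.
Distance 5: F, I — contains F.

5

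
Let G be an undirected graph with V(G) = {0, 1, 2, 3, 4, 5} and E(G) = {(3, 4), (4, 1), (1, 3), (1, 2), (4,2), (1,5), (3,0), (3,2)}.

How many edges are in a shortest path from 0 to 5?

Distance 0: 0.
Distance 1: 3.
Distance 2: 1, 2, 4.
Distance 3: 5 — contains 5.

3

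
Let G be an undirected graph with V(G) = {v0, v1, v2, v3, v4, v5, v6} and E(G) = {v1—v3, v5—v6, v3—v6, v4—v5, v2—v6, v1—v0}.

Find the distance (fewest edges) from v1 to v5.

3

Distance 0: v1.
Distance 1: v0, v3.
Distance 2: v6.
Distance 3: v2, v5 — contains v5.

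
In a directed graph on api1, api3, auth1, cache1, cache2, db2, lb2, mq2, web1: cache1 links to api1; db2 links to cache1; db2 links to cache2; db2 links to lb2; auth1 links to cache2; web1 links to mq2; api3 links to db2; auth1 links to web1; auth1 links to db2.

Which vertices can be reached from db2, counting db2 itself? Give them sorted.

api1, cache1, cache2, db2, lb2

Start at db2.
Its neighbours: cache1, cache2, lb2.
Then their neighbours: api1.
Nothing further is reachable.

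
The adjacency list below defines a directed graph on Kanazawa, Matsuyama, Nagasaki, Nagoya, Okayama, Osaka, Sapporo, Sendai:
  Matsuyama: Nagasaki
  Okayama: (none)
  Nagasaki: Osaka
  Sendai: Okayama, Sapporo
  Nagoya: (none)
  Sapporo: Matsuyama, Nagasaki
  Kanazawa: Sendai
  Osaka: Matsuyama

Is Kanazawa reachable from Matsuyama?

No

Explore from Matsuyama.
Distance 1: reach Nagasaki.
Distance 2: reach Osaka.
The search from Matsuyama is exhausted; no directed path reaches Kanazawa.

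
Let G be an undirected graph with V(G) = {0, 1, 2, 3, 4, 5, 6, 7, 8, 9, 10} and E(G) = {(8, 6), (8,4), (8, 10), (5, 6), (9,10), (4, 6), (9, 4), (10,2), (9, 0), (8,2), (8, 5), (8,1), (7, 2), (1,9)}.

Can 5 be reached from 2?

Yes

Explore from 2.
Distance 1: reach 7, 8, 10.
Distance 2: reach 1, 4, 5, 6, 9.
Found 5.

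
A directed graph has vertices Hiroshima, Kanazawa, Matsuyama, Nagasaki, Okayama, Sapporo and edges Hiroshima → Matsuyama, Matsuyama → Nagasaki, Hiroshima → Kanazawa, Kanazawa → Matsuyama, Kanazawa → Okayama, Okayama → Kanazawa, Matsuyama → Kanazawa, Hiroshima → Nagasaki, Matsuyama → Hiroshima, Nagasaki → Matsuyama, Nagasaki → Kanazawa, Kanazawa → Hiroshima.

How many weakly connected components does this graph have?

From Hiroshima: component {Hiroshima, Kanazawa, Matsuyama, Nagasaki, Okayama}.
From Sapporo: component {Sapporo}.
That's 2 components.

2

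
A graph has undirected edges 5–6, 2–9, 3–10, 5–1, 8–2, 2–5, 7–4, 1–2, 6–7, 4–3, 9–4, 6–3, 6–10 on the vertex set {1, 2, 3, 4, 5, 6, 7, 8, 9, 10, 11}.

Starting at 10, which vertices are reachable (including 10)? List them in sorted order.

Start at 10.
Its neighbours: 3, 6.
Then their neighbours: 4, 5, 7.
Then next layer: 1, 2, 9.
Then next layer: 8.
Nothing further is reachable.

1, 2, 3, 4, 5, 6, 7, 8, 9, 10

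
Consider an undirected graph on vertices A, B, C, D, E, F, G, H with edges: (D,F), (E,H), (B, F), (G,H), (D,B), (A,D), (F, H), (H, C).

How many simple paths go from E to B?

2

E–H–F–B
E–H–F–D–B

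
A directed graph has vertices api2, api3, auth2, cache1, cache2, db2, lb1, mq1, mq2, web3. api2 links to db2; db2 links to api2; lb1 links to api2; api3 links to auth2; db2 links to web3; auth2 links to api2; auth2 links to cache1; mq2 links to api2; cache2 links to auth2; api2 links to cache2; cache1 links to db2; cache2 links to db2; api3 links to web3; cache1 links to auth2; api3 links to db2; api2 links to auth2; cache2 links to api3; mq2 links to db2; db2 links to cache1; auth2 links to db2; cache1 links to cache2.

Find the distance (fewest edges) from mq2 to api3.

3

Distance 0: mq2.
Distance 1: api2, db2.
Distance 2: auth2, cache1, cache2, web3.
Distance 3: api3 — contains api3.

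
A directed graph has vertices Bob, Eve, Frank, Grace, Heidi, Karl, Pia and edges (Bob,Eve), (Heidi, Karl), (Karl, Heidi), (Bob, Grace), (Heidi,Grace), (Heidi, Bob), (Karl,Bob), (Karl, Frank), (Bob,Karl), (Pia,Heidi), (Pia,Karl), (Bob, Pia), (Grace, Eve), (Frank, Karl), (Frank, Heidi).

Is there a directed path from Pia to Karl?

Yes

Explore from Pia.
Distance 1: reach Heidi, Karl.
Found Karl.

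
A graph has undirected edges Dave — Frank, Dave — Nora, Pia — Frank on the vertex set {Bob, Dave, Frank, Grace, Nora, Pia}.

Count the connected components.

3

From Bob: component {Bob}.
From Dave: component {Dave, Frank, Nora, Pia}.
From Grace: component {Grace}.
That's 3 components.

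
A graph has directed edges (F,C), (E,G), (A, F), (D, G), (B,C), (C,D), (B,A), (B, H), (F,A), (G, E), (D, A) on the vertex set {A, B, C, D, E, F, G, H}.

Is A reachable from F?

Yes

Explore from F.
Distance 1: reach A, C.
Found A.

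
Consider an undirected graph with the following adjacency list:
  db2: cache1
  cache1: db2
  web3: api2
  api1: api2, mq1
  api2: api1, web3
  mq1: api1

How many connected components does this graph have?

From api1: component {api1, api2, mq1, web3}.
From cache1: component {cache1, db2}.
That's 2 components.

2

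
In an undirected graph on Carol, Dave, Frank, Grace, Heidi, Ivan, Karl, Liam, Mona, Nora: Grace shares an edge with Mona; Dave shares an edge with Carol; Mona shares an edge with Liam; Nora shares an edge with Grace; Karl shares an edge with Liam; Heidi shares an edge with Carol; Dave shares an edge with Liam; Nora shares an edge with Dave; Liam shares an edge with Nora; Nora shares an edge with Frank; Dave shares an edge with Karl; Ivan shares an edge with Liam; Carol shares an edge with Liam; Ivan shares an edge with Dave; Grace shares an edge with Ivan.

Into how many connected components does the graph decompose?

From Carol: component {Carol, Dave, Frank, Grace, Heidi, Ivan, Karl, Liam, Mona, Nora}.
That's 1 component.

1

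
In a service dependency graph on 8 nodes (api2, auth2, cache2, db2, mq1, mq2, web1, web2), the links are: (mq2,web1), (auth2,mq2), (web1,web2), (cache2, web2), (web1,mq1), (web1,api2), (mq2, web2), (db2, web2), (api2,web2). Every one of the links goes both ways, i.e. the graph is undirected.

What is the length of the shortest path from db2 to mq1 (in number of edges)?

3

Distance 0: db2.
Distance 1: web2.
Distance 2: api2, cache2, mq2, web1.
Distance 3: auth2, mq1 — contains mq1.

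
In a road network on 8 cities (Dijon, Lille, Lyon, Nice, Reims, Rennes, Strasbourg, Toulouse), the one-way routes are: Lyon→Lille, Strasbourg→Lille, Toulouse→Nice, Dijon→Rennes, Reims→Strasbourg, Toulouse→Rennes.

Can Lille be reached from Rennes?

Rennes has no outgoing edges, so nothing is reachable from it.

No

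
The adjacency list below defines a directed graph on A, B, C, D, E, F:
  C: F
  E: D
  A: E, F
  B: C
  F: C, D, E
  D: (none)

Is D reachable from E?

Explore from E.
Distance 1: reach D.
Found D.

Yes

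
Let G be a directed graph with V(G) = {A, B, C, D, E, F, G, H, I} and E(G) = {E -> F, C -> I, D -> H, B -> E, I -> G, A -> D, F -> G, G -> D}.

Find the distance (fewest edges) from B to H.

Distance 0: B.
Distance 1: E.
Distance 2: F.
Distance 3: G.
Distance 4: D.
Distance 5: H — contains H.

5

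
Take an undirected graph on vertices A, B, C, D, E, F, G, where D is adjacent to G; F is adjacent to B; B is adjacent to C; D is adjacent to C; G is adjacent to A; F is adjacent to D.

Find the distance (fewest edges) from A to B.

4

Distance 0: A.
Distance 1: G.
Distance 2: D.
Distance 3: C, F.
Distance 4: B — contains B.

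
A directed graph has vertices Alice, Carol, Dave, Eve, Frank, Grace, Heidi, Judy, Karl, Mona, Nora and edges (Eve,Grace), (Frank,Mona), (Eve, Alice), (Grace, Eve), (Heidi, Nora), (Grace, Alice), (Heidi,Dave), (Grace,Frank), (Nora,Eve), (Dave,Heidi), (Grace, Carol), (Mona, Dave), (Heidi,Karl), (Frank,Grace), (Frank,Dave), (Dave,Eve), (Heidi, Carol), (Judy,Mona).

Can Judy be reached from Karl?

No

Karl has no outgoing edges, so nothing is reachable from it.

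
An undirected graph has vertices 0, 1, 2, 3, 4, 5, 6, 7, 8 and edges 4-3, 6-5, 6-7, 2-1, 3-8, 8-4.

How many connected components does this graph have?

From 0: component {0}.
From 1: component {1, 2}.
From 3: component {3, 4, 8}.
From 5: component {5, 6, 7}.
That's 4 components.

4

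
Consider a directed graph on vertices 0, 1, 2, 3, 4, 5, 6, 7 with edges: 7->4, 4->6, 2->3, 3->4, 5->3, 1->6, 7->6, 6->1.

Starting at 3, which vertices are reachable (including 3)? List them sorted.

Start at 3.
Its neighbours: 4.
Then their neighbours: 6.
Then next layer: 1.
Nothing further is reachable.

1, 3, 4, 6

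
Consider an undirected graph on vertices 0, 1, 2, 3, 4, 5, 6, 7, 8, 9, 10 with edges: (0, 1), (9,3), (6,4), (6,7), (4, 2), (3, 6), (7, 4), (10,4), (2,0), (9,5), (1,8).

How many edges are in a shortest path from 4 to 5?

Distance 0: 4.
Distance 1: 2, 6, 7, 10.
Distance 2: 0, 3.
Distance 3: 1, 9.
Distance 4: 5, 8 — contains 5.

4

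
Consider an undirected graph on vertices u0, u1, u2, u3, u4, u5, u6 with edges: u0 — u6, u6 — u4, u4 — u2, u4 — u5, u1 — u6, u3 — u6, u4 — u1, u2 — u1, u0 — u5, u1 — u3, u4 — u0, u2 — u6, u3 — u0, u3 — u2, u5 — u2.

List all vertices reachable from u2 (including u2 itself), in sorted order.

Start at u2.
Its neighbours: u1, u3, u4, u5, u6.
Then their neighbours: u0.
Every vertex is now reached.

u0, u1, u2, u3, u4, u5, u6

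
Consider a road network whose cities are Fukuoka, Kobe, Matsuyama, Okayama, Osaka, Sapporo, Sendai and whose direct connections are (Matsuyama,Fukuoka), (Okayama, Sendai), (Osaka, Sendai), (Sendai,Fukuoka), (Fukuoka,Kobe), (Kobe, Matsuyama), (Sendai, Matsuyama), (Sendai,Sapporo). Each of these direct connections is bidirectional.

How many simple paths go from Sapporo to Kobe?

4

Sapporo–Sendai–Fukuoka–Kobe
Sapporo–Sendai–Fukuoka–Matsuyama–Kobe
Sapporo–Sendai–Matsuyama–Fukuoka–Kobe
Sapporo–Sendai–Matsuyama–Kobe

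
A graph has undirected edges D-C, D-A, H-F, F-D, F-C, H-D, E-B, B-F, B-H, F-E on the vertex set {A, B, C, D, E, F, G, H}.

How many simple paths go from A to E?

A–D–C–F–B–E
A–D–C–F–E
A–D–C–F–H–B–E
A–D–F–B–E
A–D–F–E
A–D–F–H–B–E
A–D–H–B–E
A–D–H–B–F–E
A–D–H–F–B–E
A–D–H–F–E

10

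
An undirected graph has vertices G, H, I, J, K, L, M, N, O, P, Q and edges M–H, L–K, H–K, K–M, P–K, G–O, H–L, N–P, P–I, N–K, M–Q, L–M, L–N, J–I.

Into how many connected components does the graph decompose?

2

From G: component {G, O}.
From H: component {H, I, J, K, L, M, N, P, Q}.
That's 2 components.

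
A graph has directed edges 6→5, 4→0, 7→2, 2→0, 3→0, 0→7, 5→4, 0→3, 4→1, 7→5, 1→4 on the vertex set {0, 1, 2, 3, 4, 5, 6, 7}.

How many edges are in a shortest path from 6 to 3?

4

Distance 0: 6.
Distance 1: 5.
Distance 2: 4.
Distance 3: 0, 1.
Distance 4: 3, 7 — contains 3.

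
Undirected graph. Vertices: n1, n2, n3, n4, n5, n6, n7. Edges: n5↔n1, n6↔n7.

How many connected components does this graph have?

5

From n1: component {n1, n5}.
From n2: component {n2}.
From n3: component {n3}.
From n4: component {n4}.
From n6: component {n6, n7}.
That's 5 components.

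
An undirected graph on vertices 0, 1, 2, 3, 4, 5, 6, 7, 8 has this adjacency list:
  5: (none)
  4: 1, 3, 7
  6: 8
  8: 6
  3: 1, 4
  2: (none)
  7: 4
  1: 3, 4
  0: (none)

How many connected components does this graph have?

5

From 0: component {0}.
From 1: component {1, 3, 4, 7}.
From 2: component {2}.
From 5: component {5}.
From 6: component {6, 8}.
That's 5 components.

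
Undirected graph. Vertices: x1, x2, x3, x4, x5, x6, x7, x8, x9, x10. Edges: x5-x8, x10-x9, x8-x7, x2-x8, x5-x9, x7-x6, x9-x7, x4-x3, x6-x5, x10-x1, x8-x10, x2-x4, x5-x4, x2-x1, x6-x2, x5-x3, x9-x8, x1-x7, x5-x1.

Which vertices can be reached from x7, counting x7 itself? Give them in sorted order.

Start at x7.
Its neighbours: x1, x6, x8, x9.
Then their neighbours: x2, x5, x10.
Then next layer: x3, x4.
Every vertex is now reached.

x1, x2, x3, x4, x5, x6, x7, x8, x9, x10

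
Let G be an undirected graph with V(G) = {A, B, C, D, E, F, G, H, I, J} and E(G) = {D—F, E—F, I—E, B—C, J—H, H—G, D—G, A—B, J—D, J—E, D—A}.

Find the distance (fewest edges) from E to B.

4

Distance 0: E.
Distance 1: F, I, J.
Distance 2: D, H.
Distance 3: A, G.
Distance 4: B — contains B.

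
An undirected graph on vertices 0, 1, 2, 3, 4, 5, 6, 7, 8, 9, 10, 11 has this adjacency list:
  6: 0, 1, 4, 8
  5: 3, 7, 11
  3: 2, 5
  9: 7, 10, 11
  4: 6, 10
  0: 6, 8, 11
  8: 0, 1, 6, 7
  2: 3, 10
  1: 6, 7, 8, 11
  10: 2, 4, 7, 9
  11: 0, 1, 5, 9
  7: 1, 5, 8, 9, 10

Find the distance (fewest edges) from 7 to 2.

2

Distance 0: 7.
Distance 1: 1, 5, 8, 9, 10.
Distance 2: 0, 2, 3, 4, 6, 11 — contains 2.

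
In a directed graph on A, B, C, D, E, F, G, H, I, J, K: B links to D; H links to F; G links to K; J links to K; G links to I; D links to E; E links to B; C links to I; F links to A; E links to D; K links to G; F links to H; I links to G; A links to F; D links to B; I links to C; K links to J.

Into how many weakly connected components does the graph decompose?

3

From A: component {A, F, H}.
From B: component {B, D, E}.
From C: component {C, G, I, J, K}.
That's 3 components.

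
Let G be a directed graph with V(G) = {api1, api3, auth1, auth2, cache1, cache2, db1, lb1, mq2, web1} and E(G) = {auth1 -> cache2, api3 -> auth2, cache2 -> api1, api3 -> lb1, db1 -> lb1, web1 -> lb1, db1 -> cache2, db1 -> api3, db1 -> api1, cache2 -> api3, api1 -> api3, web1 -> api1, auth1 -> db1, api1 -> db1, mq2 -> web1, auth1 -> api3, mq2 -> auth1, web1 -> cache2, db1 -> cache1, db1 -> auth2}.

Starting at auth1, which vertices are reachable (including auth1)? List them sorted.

Start at auth1.
Its neighbours: api3, cache2, db1.
Then their neighbours: api1, auth2, cache1, lb1.
Nothing further is reachable.

api1, api3, auth1, auth2, cache1, cache2, db1, lb1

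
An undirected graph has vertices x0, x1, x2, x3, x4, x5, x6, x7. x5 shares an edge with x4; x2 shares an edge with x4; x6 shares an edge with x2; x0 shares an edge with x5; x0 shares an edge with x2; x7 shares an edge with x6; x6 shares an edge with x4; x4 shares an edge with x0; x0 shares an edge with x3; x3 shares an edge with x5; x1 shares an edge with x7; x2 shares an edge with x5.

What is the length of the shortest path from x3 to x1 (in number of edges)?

5

Distance 0: x3.
Distance 1: x0, x5.
Distance 2: x2, x4.
Distance 3: x6.
Distance 4: x7.
Distance 5: x1 — contains x1.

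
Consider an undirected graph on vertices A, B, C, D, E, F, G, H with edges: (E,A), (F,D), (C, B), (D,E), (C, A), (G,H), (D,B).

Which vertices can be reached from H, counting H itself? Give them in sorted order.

Start at H.
Its neighbours: G.
Nothing further is reachable.

G, H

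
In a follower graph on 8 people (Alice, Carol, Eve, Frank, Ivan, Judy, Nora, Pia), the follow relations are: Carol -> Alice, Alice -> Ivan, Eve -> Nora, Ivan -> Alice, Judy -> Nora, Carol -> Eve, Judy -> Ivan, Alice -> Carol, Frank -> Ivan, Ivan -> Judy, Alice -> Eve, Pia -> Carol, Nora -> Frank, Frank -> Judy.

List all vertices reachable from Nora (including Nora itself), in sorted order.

Alice, Carol, Eve, Frank, Ivan, Judy, Nora

Start at Nora.
Its neighbours: Frank.
Then their neighbours: Ivan, Judy.
Then next layer: Alice.
Then next layer: Carol, Eve.
Nothing further is reachable.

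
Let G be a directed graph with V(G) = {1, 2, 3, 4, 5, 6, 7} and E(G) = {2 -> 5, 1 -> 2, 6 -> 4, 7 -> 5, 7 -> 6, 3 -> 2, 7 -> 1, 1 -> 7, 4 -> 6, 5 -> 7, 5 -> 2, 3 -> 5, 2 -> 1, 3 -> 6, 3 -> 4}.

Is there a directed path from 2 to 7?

Explore from 2.
Distance 1: reach 1, 5.
Distance 2: reach 7.
Found 7.

Yes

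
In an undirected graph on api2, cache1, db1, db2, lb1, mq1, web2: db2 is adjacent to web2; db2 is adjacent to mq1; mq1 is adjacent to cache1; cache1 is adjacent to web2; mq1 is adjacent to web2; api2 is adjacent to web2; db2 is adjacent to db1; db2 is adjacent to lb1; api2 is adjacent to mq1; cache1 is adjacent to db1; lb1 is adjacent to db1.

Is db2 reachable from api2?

Explore from api2.
Distance 1: reach mq1, web2.
Distance 2: reach cache1, db2.
Found db2.

Yes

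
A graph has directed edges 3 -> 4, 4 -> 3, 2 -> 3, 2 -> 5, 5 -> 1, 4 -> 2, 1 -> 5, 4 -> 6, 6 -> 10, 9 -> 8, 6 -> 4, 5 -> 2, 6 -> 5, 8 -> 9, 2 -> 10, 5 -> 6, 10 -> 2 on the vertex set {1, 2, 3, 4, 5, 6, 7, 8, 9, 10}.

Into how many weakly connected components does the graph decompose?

From 1: component {1, 2, 3, 4, 5, 6, 10}.
From 7: component {7}.
From 8: component {8, 9}.
That's 3 components.

3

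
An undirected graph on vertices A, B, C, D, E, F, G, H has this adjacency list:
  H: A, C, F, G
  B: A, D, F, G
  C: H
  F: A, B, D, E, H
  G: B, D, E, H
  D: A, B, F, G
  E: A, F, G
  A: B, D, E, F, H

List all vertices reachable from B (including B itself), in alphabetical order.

Start at B.
Its neighbours: A, D, F, G.
Then their neighbours: E, H.
Then next layer: C.
Every vertex is now reached.

A, B, C, D, E, F, G, H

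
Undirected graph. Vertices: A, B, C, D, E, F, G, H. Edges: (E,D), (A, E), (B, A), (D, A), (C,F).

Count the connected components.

From A: component {A, B, D, E}.
From C: component {C, F}.
From G: component {G}.
From H: component {H}.
That's 4 components.

4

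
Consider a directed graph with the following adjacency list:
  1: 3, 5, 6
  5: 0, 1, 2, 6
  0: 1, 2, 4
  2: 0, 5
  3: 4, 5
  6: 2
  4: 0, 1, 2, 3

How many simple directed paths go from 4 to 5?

4→0→1→3→5
4→0→1→5
4→0→1→6→2→5
4→0→2→5
4→1→3→5
4→1→5
4→1→6→2→5
4→2→0→1→3→5
4→2→0→1→5
4→2→5
4→3→5

11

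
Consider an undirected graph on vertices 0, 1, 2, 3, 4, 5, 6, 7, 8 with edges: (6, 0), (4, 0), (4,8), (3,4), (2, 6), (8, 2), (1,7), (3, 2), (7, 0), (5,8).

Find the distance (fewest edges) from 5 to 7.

4

Distance 0: 5.
Distance 1: 8.
Distance 2: 2, 4.
Distance 3: 0, 3, 6.
Distance 4: 7 — contains 7.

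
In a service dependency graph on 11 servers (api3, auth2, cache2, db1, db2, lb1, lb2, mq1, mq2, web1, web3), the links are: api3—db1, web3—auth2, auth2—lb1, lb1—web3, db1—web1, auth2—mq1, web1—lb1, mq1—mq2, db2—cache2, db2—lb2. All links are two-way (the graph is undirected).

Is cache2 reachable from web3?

No

Explore from web3.
Distance 1: reach auth2, lb1.
Distance 2: reach mq1, web1.
Distance 3: reach db1, mq2.
Distance 4: reach api3.
The search is exhausted without reaching cache2; it lies in a different component.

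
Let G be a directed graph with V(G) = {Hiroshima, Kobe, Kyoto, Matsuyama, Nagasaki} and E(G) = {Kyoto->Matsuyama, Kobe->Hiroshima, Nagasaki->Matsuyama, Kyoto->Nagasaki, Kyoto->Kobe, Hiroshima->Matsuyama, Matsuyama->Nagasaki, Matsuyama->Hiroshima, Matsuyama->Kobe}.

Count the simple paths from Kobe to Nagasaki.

1

Kobe→Hiroshima→Matsuyama→Nagasaki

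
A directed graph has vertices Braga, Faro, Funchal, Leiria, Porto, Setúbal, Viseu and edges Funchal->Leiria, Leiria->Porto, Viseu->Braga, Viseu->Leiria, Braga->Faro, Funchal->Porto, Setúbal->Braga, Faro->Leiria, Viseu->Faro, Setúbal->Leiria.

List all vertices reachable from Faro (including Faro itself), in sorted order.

Start at Faro.
Its neighbours: Leiria.
Then their neighbours: Porto.
Nothing further is reachable.

Faro, Leiria, Porto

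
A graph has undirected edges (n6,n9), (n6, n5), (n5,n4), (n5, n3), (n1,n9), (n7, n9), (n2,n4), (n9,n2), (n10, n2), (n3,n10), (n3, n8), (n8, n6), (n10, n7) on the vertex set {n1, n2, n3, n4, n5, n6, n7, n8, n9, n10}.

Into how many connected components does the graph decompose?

From n1: component {n1, n2, n3, n4, n5, n6, n7, n8, n9, n10}.
That's 1 component.

1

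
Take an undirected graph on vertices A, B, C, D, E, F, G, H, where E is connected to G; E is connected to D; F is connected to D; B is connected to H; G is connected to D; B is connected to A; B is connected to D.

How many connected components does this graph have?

2

From A: component {A, B, D, E, F, G, H}.
From C: component {C}.
That's 2 components.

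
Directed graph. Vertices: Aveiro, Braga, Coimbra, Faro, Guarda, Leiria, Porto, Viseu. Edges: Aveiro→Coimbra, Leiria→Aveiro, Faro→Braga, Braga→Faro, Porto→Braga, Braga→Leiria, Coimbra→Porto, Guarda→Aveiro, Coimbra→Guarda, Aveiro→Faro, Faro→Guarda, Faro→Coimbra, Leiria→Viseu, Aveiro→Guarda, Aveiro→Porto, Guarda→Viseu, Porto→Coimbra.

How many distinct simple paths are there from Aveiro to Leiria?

Aveiro→Coimbra→Porto→Braga→Leiria
Aveiro→Faro→Braga→Leiria
Aveiro→Faro→Coimbra→Porto→Braga→Leiria
Aveiro→Porto→Braga→Leiria

4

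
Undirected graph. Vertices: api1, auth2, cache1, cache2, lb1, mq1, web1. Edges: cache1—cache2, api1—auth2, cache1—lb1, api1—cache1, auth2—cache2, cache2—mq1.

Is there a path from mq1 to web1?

Explore from mq1.
Distance 1: reach cache2.
Distance 2: reach auth2, cache1.
Distance 3: reach api1, lb1.
The search is exhausted without reaching web1; it lies in a different component.

No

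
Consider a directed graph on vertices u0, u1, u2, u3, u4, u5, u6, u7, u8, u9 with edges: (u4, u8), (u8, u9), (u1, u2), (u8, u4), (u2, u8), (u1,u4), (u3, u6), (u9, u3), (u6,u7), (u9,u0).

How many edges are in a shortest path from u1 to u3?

Distance 0: u1.
Distance 1: u2, u4.
Distance 2: u8.
Distance 3: u9.
Distance 4: u0, u3 — contains u3.

4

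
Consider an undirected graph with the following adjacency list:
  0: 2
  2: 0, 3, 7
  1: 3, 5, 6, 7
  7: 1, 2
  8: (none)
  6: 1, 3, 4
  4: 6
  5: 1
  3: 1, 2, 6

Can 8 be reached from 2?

Explore from 2.
Distance 1: reach 0, 3, 7.
Distance 2: reach 1, 6.
Distance 3: reach 4, 5.
The search is exhausted without reaching 8; it lies in a different component.

No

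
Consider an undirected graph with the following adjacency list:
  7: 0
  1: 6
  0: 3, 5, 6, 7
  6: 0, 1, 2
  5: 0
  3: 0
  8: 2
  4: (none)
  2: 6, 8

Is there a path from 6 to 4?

Explore from 6.
Distance 1: reach 0, 1, 2.
Distance 2: reach 3, 5, 7, 8.
The search is exhausted without reaching 4; it lies in a different component.

No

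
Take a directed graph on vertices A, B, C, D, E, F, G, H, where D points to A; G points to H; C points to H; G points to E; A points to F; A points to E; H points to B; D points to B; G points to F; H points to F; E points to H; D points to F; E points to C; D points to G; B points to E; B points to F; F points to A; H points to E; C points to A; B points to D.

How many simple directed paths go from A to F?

9

A→E→C→H→B→D→F
A→E→C→H→B→D→G→F
A→E→C→H→B→F
A→E→C→H→F
A→E→H→B→D→F
A→E→H→B→D→G→F
A→E→H→B→F
A→E→H→F
A→F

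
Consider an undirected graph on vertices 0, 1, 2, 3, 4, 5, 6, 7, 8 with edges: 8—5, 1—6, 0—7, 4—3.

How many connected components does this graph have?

From 0: component {0, 7}.
From 1: component {1, 6}.
From 2: component {2}.
From 3: component {3, 4}.
From 5: component {5, 8}.
That's 5 components.

5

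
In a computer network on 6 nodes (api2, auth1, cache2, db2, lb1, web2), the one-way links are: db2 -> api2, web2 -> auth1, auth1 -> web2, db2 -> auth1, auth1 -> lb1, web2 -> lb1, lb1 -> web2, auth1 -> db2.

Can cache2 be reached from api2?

api2 has no outgoing edges, so nothing is reachable from it.

No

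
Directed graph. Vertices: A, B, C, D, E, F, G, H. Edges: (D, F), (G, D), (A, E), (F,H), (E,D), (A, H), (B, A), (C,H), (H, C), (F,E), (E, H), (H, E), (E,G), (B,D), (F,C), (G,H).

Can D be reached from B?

Yes

Explore from B.
Distance 1: reach A, D.
Found D.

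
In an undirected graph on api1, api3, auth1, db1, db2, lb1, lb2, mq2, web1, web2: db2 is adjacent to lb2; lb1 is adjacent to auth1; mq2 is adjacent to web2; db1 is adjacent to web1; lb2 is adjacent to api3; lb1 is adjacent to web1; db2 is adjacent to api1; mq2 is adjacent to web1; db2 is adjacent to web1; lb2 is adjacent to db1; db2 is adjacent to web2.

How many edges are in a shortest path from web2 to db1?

3

Distance 0: web2.
Distance 1: db2, mq2.
Distance 2: api1, lb2, web1.
Distance 3: api3, db1, lb1 — contains db1.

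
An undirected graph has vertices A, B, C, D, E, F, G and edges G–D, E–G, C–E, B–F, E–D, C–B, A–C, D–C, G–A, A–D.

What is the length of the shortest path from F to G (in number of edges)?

4

Distance 0: F.
Distance 1: B.
Distance 2: C.
Distance 3: A, D, E.
Distance 4: G — contains G.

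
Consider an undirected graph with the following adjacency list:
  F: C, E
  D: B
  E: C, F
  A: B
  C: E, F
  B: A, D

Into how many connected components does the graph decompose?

2

From A: component {A, B, D}.
From C: component {C, E, F}.
That's 2 components.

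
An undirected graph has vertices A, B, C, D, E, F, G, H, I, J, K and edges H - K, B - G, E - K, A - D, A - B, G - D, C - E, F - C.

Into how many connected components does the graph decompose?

4

From A: component {A, B, D, G}.
From C: component {C, E, F, H, K}.
From I: component {I}.
From J: component {J}.
That's 4 components.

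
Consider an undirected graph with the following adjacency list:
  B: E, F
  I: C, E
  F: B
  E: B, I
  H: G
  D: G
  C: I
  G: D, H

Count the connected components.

2

From B: component {B, C, E, F, I}.
From D: component {D, G, H}.
That's 2 components.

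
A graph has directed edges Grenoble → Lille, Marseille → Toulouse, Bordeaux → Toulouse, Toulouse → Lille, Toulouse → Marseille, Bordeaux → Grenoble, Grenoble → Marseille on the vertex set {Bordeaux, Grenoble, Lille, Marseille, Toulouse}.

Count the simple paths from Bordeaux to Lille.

3

Bordeaux→Grenoble→Lille
Bordeaux→Grenoble→Marseille→Toulouse→Lille
Bordeaux→Toulouse→Lille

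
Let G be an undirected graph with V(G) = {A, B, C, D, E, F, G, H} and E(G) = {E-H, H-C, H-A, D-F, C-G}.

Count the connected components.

3

From A: component {A, C, E, G, H}.
From B: component {B}.
From D: component {D, F}.
That's 3 components.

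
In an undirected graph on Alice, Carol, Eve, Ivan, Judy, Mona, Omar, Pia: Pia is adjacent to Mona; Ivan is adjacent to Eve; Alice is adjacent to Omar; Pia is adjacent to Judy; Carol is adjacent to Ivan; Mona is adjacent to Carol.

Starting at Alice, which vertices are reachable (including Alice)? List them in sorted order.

Start at Alice.
Its neighbours: Omar.
Nothing further is reachable.

Alice, Omar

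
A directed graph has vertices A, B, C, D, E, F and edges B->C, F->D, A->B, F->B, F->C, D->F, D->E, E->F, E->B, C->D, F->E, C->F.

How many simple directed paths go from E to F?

E→B→C→D→F
E→B→C→F
E→F

3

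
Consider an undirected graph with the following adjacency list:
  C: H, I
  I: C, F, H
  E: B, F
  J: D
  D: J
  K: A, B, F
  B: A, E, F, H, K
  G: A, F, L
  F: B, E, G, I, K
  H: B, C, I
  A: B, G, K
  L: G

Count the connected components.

2

From A: component {A, B, C, E, F, G, H, I, K, L}.
From D: component {D, J}.
That's 2 components.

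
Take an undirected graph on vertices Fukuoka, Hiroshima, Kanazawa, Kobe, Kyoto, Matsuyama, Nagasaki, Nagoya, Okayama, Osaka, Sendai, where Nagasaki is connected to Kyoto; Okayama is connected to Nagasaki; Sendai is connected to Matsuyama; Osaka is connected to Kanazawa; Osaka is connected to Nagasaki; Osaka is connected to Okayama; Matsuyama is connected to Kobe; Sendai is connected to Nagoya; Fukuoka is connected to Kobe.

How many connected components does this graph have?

3

From Fukuoka: component {Fukuoka, Kobe, Matsuyama, Nagoya, Sendai}.
From Hiroshima: component {Hiroshima}.
From Kanazawa: component {Kanazawa, Kyoto, Nagasaki, Okayama, Osaka}.
That's 3 components.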